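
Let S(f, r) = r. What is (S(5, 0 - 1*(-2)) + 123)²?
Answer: 15625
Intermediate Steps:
(S(5, 0 - 1*(-2)) + 123)² = ((0 - 1*(-2)) + 123)² = ((0 + 2) + 123)² = (2 + 123)² = 125² = 15625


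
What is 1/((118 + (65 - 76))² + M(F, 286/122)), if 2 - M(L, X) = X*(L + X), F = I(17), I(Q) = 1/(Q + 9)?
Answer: 7442/85176773 ≈ 8.7371e-5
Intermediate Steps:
I(Q) = 1/(9 + Q)
F = 1/26 (F = 1/(9 + 17) = 1/26 ≈ 0.038462)
M(L, X) = 2 - X*(L + X)
1/((118 + (65 - 76))² + M(F, 286/122)) = 1/((118 + (65 - 76))² + (2 - (286/122)² - 1*1/26*286/122)) = 1/((118 - 11)² + (2 - (286*(1/122))² - 1*1/26*286*(1/122))) = 1/(107² + (2 - (143/61)² - 1*1/26*143/61)) = 1/(11449 + (2 - 1*20449/3721 - 11/122)) = 1/(11449 + (2 - 20449/3721 - 11/122)) = 1/(11449 - 26685/7442) = 1/(85176773/7442) = 7442/85176773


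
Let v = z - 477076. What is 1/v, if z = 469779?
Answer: -1/7297 ≈ -0.00013704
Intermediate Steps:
v = -7297 (v = 469779 - 477076 = -7297)
1/v = 1/(-7297) = -1/7297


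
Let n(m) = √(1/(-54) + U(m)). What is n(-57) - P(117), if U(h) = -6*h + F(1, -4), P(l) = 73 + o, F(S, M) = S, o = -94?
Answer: 21 + √111126/18 ≈ 39.520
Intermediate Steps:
P(l) = -21 (P(l) = 73 - 94 = -21)
U(h) = 1 - 6*h (U(h) = -6*h + 1 = 1 - 6*h)
n(m) = √(53/54 - 6*m) (n(m) = √(1/(-54) + (1 - 6*m)) = √(-1/54 + (1 - 6*m)) = √(53/54 - 6*m))
n(-57) - P(117) = √(318 - 1944*(-57))/18 - 1*(-21) = √(318 + 110808)/18 + 21 = √111126/18 + 21 = 21 + √111126/18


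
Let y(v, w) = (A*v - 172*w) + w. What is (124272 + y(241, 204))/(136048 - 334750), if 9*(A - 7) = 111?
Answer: -20153/42579 ≈ -0.47331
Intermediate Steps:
A = 58/3 (A = 7 + (1/9)*111 = 7 + 37/3 = 58/3 ≈ 19.333)
y(v, w) = -171*w + 58*v/3 (y(v, w) = (58*v/3 - 172*w) + w = (-172*w + 58*v/3) + w = -171*w + 58*v/3)
(124272 + y(241, 204))/(136048 - 334750) = (124272 + (-171*204 + (58/3)*241))/(136048 - 334750) = (124272 + (-34884 + 13978/3))/(-198702) = (124272 - 90674/3)*(-1/198702) = (282142/3)*(-1/198702) = -20153/42579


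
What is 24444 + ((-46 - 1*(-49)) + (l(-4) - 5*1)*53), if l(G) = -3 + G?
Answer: 23811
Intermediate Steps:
24444 + ((-46 - 1*(-49)) + (l(-4) - 5*1)*53) = 24444 + ((-46 - 1*(-49)) + ((-3 - 4) - 5*1)*53) = 24444 + ((-46 + 49) + (-7 - 5)*53) = 24444 + (3 - 12*53) = 24444 + (3 - 636) = 24444 - 633 = 23811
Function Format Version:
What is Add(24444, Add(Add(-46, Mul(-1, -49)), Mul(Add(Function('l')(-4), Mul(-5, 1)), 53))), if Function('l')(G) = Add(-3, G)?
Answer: 23811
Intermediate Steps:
Add(24444, Add(Add(-46, Mul(-1, -49)), Mul(Add(Function('l')(-4), Mul(-5, 1)), 53))) = Add(24444, Add(Add(-46, Mul(-1, -49)), Mul(Add(Add(-3, -4), Mul(-5, 1)), 53))) = Add(24444, Add(Add(-46, 49), Mul(Add(-7, -5), 53))) = Add(24444, Add(3, Mul(-12, 53))) = Add(24444, Add(3, -636)) = Add(24444, -633) = 23811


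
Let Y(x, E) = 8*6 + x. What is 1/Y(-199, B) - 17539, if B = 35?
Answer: -2648390/151 ≈ -17539.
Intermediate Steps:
Y(x, E) = 48 + x
1/Y(-199, B) - 17539 = 1/(48 - 199) - 17539 = 1/(-151) - 17539 = -1/151 - 17539 = -2648390/151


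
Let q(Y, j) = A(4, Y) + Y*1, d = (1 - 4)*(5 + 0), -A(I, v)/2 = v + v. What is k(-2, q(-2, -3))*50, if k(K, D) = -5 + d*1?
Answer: -1000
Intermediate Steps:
A(I, v) = -4*v (A(I, v) = -2*(v + v) = -4*v)
d = -15 (d = -3*5 = -15)
q(Y, j) = -3*Y (q(Y, j) = -4*Y + Y*1 = -4*Y + Y = -3*Y)
k(K, D) = -20 (k(K, D) = -5 - 15*1 = -5 - 15 = -20)
k(-2, q(-2, -3))*50 = -20*50 = -1000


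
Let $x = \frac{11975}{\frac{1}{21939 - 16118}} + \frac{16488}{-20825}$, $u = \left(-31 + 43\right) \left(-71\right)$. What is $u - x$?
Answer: $- \frac{1451655068287}{20825} \approx -6.9707 \cdot 10^{7}$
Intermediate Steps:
$u = -852$ ($u = 12 \left(-71\right) = -852$)
$x = \frac{1451637325387}{20825}$ ($x = \frac{11975}{\frac{1}{5821}} + 16488 \left(- \frac{1}{20825}\right) = 11975 \frac{1}{\frac{1}{5821}} - \frac{16488}{20825} = 11975 \cdot 5821 - \frac{16488}{20825} = 69706475 - \frac{16488}{20825} = \frac{1451637325387}{20825} \approx 6.9706 \cdot 10^{7}$)
$u - x = -852 - \frac{1451637325387}{20825} = - \frac{1451655068287}{20825}$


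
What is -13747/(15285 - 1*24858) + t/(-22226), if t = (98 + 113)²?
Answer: -120658711/212769498 ≈ -0.56709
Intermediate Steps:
t = 44521 (t = 211² = 44521)
-13747/(15285 - 1*24858) + t/(-22226) = -13747/(15285 - 1*24858) + 44521/(-22226) = -13747/(15285 - 24858) + 44521*(-1/22226) = -13747/(-9573) - 44521/22226 = -13747*(-1/9573) - 44521/22226 = 13747/9573 - 44521/22226 = -120658711/212769498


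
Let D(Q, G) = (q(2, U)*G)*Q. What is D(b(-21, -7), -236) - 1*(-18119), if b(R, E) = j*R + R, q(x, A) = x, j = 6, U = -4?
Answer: 87503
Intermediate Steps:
b(R, E) = 7*R (b(R, E) = 6*R + R = 7*R)
D(Q, G) = 2*G*Q (D(Q, G) = (2*G)*Q = 2*G*Q)
D(b(-21, -7), -236) - 1*(-18119) = 2*(-236)*(7*(-21)) - 1*(-18119) = 2*(-236)*(-147) + 18119 = 69384 + 18119 = 87503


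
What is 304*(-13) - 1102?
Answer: -5054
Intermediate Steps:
304*(-13) - 1102 = -3952 - 1102 = -5054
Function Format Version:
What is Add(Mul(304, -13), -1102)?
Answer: -5054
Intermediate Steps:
Add(Mul(304, -13), -1102) = Add(-3952, -1102) = -5054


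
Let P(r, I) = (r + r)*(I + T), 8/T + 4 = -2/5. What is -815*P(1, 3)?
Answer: -21190/11 ≈ -1926.4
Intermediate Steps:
T = -20/11 (T = 8/(-4 - 2/5) = 8/(-22/5) = 8*(-5/22) = -20/11 ≈ -1.8182)
P(r, I) = 2*r*(-20/11 + I) (P(r, I) = (r + r)*(I - 20/11) = (2*r)*(-20/11 + I) = 2*r*(-20/11 + I))
-815*P(1, 3) = -1630*(-20 + 11*3)/11 = -1630*(-20 + 33)/11 = -1630*13/11 = -815*26/11 = -21190/11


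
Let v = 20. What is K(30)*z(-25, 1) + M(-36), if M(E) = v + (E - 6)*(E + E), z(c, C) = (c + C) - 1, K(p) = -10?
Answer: 3294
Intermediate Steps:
z(c, C) = -1 + C + c (z(c, C) = (C + c) - 1 = -1 + C + c)
M(E) = 20 + 2*E*(-6 + E) (M(E) = 20 + (E - 6)*(E + E) = 20 + (-6 + E)*(2*E) = 20 + 2*E*(-6 + E))
K(30)*z(-25, 1) + M(-36) = -10*(-1 + 1 - 25) + (20 - 12*(-36) + 2*(-36)²) = -10*(-25) + (20 + 432 + 2*1296) = 250 + (20 + 432 + 2592) = 250 + 3044 = 3294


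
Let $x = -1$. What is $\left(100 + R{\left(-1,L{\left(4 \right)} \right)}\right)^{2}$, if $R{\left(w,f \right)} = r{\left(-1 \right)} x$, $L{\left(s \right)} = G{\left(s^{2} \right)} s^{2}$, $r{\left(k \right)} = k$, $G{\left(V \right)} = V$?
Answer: $10201$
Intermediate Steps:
$L{\left(s \right)} = s^{4}$ ($L{\left(s \right)} = s^{2} s^{2} = s^{4}$)
$R{\left(w,f \right)} = 1$ ($R{\left(w,f \right)} = \left(-1\right) \left(-1\right) = 1$)
$\left(100 + R{\left(-1,L{\left(4 \right)} \right)}\right)^{2} = \left(100 + 1\right)^{2} = 101^{2} = 10201$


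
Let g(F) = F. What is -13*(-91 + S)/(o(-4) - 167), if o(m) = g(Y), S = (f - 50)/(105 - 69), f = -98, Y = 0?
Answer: -11128/1503 ≈ -7.4039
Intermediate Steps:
S = -37/9 (S = (-98 - 50)/(105 - 69) = -148/36 = -148*1/36 = -37/9 ≈ -4.1111)
o(m) = 0
-13*(-91 + S)/(o(-4) - 167) = -13*(-91 - 37/9)/(0 - 167) = -(-11128)/(9*(-167)) = -(-11128)*(-1)/(9*167) = -13*856/1503 = -11128/1503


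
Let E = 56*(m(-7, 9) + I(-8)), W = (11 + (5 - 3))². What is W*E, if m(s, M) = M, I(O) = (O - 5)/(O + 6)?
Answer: 146692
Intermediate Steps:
W = 169 (W = (11 + 2)² = 13² = 169)
I(O) = (-5 + O)/(6 + O)
E = 868 (E = 56*(9 + (-5 - 8)/(6 - 8)) = 56*(9 - 13/(-2)) = 56*(9 - ½*(-13)) = 56*(9 + 13/2) = 56*(31/2) = 868)
W*E = 169*868 = 146692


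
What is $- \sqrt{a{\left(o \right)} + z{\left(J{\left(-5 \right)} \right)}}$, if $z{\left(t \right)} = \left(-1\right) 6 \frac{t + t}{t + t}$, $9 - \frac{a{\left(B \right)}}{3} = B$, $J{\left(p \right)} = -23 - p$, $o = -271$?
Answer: $- \sqrt{834} \approx -28.879$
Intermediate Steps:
$a{\left(B \right)} = 27 - 3 B$
$z{\left(t \right)} = -6$ ($z{\left(t \right)} = - 6 \frac{2 t}{2 t} = - 6 \cdot 2 t \frac{1}{2 t} = \left(-6\right) 1 = -6$)
$- \sqrt{a{\left(o \right)} + z{\left(J{\left(-5 \right)} \right)}} = - \sqrt{\left(27 - -813\right) - 6} = - \sqrt{\left(27 + 813\right) - 6} = - \sqrt{840 - 6} = - \sqrt{834}$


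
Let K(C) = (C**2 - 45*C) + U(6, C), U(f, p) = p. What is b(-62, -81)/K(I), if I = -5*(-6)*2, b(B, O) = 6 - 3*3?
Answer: -1/320 ≈ -0.0031250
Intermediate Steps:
b(B, O) = -3 (b(B, O) = 6 - 9 = -3)
I = 60 (I = 30*2 = 60)
K(C) = C**2 - 44*C (K(C) = (C**2 - 45*C) + C = C**2 - 44*C)
b(-62, -81)/K(I) = -3*1/(60*(-44 + 60)) = -3/(60*16) = -3/960 = -3*1/960 = -1/320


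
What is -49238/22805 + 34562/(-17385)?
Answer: -328837808/79292985 ≈ -4.1471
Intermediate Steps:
-49238/22805 + 34562/(-17385) = -49238*1/22805 + 34562*(-1/17385) = -49238/22805 - 34562/17385 = -328837808/79292985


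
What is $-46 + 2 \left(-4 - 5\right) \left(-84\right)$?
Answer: $1466$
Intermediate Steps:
$-46 + 2 \left(-4 - 5\right) \left(-84\right) = -46 + 2 \left(-9\right) \left(-84\right) = -46 - -1512 = -46 + 1512 = 1466$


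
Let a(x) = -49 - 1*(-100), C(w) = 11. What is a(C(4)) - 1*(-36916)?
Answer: 36967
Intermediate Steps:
a(x) = 51 (a(x) = -49 + 100 = 51)
a(C(4)) - 1*(-36916) = 51 - 1*(-36916) = 51 + 36916 = 36967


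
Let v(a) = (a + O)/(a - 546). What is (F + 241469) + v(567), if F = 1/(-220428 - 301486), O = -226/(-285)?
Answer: 754350375860419/3123655290 ≈ 2.4150e+5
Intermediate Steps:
O = 226/285 (O = -226*(-1/285) = 226/285 ≈ 0.79298)
F = -1/521914 (F = 1/(-521914) = -1/521914 ≈ -1.9160e-6)
v(a) = (226/285 + a)/(-546 + a) (v(a) = (a + 226/285)/(a - 546) = (226/285 + a)/(-546 + a))
(F + 241469) + v(567) = (-1/521914 + 241469) + (226/285 + 567)/(-546 + 567) = 126026051665/521914 + (161821/285)/21 = 126026051665/521914 + (1/21)*(161821/285) = 126026051665/521914 + 161821/5985 = 754350375860419/3123655290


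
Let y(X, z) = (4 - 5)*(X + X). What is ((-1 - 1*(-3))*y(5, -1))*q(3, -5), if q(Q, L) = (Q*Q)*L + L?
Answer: 1000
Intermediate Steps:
q(Q, L) = L + L*Q² (q(Q, L) = Q²*L + L = L*Q² + L = L + L*Q²)
y(X, z) = -2*X
((-1 - 1*(-3))*y(5, -1))*q(3, -5) = ((-1 - 1*(-3))*(-2*5))*(-5*(1 + 3²)) = ((-1 + 3)*(-10))*(-5*(1 + 9)) = (2*(-10))*(-5*10) = -20*(-50) = 1000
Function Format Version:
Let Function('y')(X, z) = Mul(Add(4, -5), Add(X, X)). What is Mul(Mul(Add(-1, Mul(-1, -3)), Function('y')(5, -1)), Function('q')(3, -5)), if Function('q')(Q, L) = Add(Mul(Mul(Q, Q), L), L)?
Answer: 1000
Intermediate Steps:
Function('q')(Q, L) = Add(L, Mul(L, Pow(Q, 2))) (Function('q')(Q, L) = Add(Mul(Pow(Q, 2), L), L) = Add(Mul(L, Pow(Q, 2)), L) = Add(L, Mul(L, Pow(Q, 2))))
Function('y')(X, z) = Mul(-2, X) (Function('y')(X, z) = Mul(-1, Mul(2, X)) = Mul(-2, X))
Mul(Mul(Add(-1, Mul(-1, -3)), Function('y')(5, -1)), Function('q')(3, -5)) = Mul(Mul(Add(-1, Mul(-1, -3)), Mul(-2, 5)), Mul(-5, Add(1, Pow(3, 2)))) = Mul(Mul(Add(-1, 3), -10), Mul(-5, Add(1, 9))) = Mul(Mul(2, -10), Mul(-5, 10)) = Mul(-20, -50) = 1000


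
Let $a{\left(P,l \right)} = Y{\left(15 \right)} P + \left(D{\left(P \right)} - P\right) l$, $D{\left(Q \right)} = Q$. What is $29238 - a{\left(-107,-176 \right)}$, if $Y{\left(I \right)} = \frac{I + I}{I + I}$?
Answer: $29345$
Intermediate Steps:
$Y{\left(I \right)} = 1$ ($Y{\left(I \right)} = \frac{2 I}{2 I} = 2 I \frac{1}{2 I} = 1$)
$a{\left(P,l \right)} = P$ ($a{\left(P,l \right)} = 1 P + \left(P - P\right) l = P + 0 l = P + 0 = P$)
$29238 - a{\left(-107,-176 \right)} = 29238 - -107 = 29238 + 107 = 29345$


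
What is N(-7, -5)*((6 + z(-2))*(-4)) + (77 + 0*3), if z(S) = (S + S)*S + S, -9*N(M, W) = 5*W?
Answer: -169/3 ≈ -56.333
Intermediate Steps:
N(M, W) = -5*W/9
z(S) = S + 2*S² (z(S) = (2*S)*S + S = 2*S² + S = S + 2*S²)
N(-7, -5)*((6 + z(-2))*(-4)) + (77 + 0*3) = (-5/9*(-5))*((6 - 2*(1 + 2*(-2)))*(-4)) + (77 + 0*3) = 25*((6 - 2*(1 - 4))*(-4))/9 + (77 + 0) = 25*((6 - 2*(-3))*(-4))/9 + 77 = 25*((6 + 6)*(-4))/9 + 77 = 25*(12*(-4))/9 + 77 = (25/9)*(-48) + 77 = -400/3 + 77 = -169/3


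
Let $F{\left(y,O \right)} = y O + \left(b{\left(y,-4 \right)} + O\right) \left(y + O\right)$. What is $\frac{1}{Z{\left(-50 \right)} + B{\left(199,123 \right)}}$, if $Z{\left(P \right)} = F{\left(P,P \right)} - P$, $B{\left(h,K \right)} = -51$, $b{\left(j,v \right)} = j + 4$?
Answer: $\frac{1}{12099} \approx 8.2652 \cdot 10^{-5}$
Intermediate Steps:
$b{\left(j,v \right)} = 4 + j$
$F{\left(y,O \right)} = O y + \left(O + y\right) \left(4 + O + y\right)$ ($F{\left(y,O \right)} = y O + \left(\left(4 + y\right) + O\right) \left(y + O\right) = O y + \left(4 + O + y\right) \left(O + y\right) = O y + \left(O + y\right) \left(4 + O + y\right)$)
$Z{\left(P \right)} = - P + 3 P^{2} + 2 P \left(4 + P\right)$ ($Z{\left(P \right)} = \left(P^{2} + P \left(4 + P\right) + P \left(4 + P\right) + 2 P P\right) - P = \left(P^{2} + P \left(4 + P\right) + P \left(4 + P\right) + 2 P^{2}\right) - P = \left(3 P^{2} + 2 P \left(4 + P\right)\right) - P = - P + 3 P^{2} + 2 P \left(4 + P\right)$)
$\frac{1}{Z{\left(-50 \right)} + B{\left(199,123 \right)}} = \frac{1}{- 50 \left(7 + 5 \left(-50\right)\right) - 51} = \frac{1}{- 50 \left(7 - 250\right) - 51} = \frac{1}{\left(-50\right) \left(-243\right) - 51} = \frac{1}{12150 - 51} = \frac{1}{12099}$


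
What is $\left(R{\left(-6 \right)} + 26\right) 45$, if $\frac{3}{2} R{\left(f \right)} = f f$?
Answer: $2250$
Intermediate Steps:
$R{\left(f \right)} = \frac{2 f^{2}}{3}$ ($R{\left(f \right)} = \frac{2 f f}{3} = \frac{2 f^{2}}{3}$)
$\left(R{\left(-6 \right)} + 26\right) 45 = \left(\frac{2 \left(-6\right)^{2}}{3} + 26\right) 45 = \left(\frac{2}{3} \cdot 36 + 26\right) 45 = \left(24 + 26\right) 45 = 50 \cdot 45 = 2250$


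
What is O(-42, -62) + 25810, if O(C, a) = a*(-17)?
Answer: 26864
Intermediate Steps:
O(C, a) = -17*a
O(-42, -62) + 25810 = -17*(-62) + 25810 = 1054 + 25810 = 26864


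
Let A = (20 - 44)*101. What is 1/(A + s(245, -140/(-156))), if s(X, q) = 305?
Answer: -1/2119 ≈ -0.00047192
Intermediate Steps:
A = -2424 (A = -24*101 = -2424)
1/(A + s(245, -140/(-156))) = 1/(-2424 + 305) = 1/(-2119) = -1/2119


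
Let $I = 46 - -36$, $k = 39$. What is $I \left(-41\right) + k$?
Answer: $-3323$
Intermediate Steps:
$I = 82$ ($I = 46 + 36 = 82$)
$I \left(-41\right) + k = 82 \left(-41\right) + 39 = -3362 + 39 = -3323$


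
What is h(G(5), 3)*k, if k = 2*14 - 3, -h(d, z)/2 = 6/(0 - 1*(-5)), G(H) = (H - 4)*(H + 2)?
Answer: -60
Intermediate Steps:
G(H) = (-4 + H)*(2 + H)
h(d, z) = -12/5 (h(d, z) = -12/(0 - 1*(-5)) = -12/(0 + 5) = -12/5)
k = 25 (k = 28 - 3 = 25)
h(G(5), 3)*k = -12/5*25 = -60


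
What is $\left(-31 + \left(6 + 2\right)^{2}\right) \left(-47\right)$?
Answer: $-1551$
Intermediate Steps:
$\left(-31 + \left(6 + 2\right)^{2}\right) \left(-47\right) = \left(-31 + 8^{2}\right) \left(-47\right) = \left(-31 + 64\right) \left(-47\right) = 33 \left(-47\right) = -1551$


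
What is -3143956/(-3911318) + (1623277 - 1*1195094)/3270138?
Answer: 5977964930561/6395274810942 ≈ 0.93475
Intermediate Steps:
-3143956/(-3911318) + (1623277 - 1*1195094)/3270138 = -3143956*(-1/3911318) + (1623277 - 1195094)*(1/3270138) = 1571978/1955659 + 428183*(1/3270138) = 1571978/1955659 + 428183/3270138 = 5977964930561/6395274810942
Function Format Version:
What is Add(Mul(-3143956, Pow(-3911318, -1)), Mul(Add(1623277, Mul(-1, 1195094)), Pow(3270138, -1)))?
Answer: Rational(5977964930561, 6395274810942) ≈ 0.93475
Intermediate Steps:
Add(Mul(-3143956, Pow(-3911318, -1)), Mul(Add(1623277, Mul(-1, 1195094)), Pow(3270138, -1))) = Add(Mul(-3143956, Rational(-1, 3911318)), Mul(Add(1623277, -1195094), Rational(1, 3270138))) = Add(Rational(1571978, 1955659), Mul(428183, Rational(1, 3270138))) = Add(Rational(1571978, 1955659), Rational(428183, 3270138)) = Rational(5977964930561, 6395274810942)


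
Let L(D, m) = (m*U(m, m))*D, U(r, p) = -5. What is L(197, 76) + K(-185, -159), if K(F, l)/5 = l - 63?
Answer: -75970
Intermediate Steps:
K(F, l) = -315 + 5*l (K(F, l) = 5*(l - 63) = 5*(-63 + l) = -315 + 5*l)
L(D, m) = -5*D*m (L(D, m) = (m*(-5))*D = (-5*m)*D = -5*D*m)
L(197, 76) + K(-185, -159) = -5*197*76 + (-315 + 5*(-159)) = -74860 + (-315 - 795) = -74860 - 1110 = -75970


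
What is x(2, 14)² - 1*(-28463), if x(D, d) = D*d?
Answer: 29247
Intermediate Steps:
x(2, 14)² - 1*(-28463) = (2*14)² - 1*(-28463) = 28² + 28463 = 784 + 28463 = 29247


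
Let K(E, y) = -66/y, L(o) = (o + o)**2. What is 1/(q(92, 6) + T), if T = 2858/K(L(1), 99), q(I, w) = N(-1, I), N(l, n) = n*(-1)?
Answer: -1/4379 ≈ -0.00022836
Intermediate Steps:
L(o) = 4*o**2 (L(o) = (2*o)**2 = 4*o**2)
N(l, n) = -n
q(I, w) = -I
T = -4287 (T = 2858/((-66/99)) = 2858/((-66*1/99)) = 2858/(-2/3) = 2858*(-3/2) = -4287)
1/(q(92, 6) + T) = 1/(-1*92 - 4287) = 1/(-92 - 4287) = 1/(-4379) = -1/4379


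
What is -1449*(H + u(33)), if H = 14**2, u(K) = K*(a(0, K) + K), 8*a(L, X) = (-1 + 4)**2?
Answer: -15326073/8 ≈ -1.9158e+6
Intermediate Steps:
a(L, X) = 9/8 (a(L, X) = (-1 + 4)**2/8 = (1/8)*3**2 = (1/8)*9 = 9/8)
u(K) = K*(9/8 + K)
H = 196
-1449*(H + u(33)) = -1449*(196 + (1/8)*33*(9 + 8*33)) = -1449*(196 + (1/8)*33*(9 + 264)) = -1449*(196 + (1/8)*33*273) = -1449*(196 + 9009/8) = -1449*10577/8 = -15326073/8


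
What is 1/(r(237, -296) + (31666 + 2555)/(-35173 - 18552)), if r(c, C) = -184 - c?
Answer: -53725/22652446 ≈ -0.0023717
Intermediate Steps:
1/(r(237, -296) + (31666 + 2555)/(-35173 - 18552)) = 1/((-184 - 1*237) + (31666 + 2555)/(-35173 - 18552)) = 1/((-184 - 237) + 34221/(-53725)) = 1/(-421 + 34221*(-1/53725)) = 1/(-421 - 34221/53725) = 1/(-22652446/53725) = -53725/22652446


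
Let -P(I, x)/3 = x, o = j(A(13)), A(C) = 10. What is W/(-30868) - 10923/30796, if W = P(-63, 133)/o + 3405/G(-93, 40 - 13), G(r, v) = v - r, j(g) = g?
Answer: -3368162401/9506109280 ≈ -0.35432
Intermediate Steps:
o = 10
P(I, x) = -3*x
W = -461/40 (W = -3*133/10 + 3405/((40 - 13) - 1*(-93)) = -399*⅒ + 3405/(27 + 93) = -399/10 + 3405/120 = -399/10 + 3405*(1/120) = -399/10 + 227/8 = -461/40 ≈ -11.525)
W/(-30868) - 10923/30796 = -461/40/(-30868) - 10923/30796 = -461/40*(-1/30868) - 10923*1/30796 = 461/1234720 - 10923/30796 = -3368162401/9506109280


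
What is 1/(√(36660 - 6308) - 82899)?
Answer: -82899/6872213849 - 4*√1897/6872213849 ≈ -1.2088e-5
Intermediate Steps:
1/(√(36660 - 6308) - 82899) = 1/(√30352 - 82899) = 1/(4*√1897 - 82899) = 1/(-82899 + 4*√1897)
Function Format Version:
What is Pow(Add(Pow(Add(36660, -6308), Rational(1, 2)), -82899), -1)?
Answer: Add(Rational(-82899, 6872213849), Mul(Rational(-4, 6872213849), Pow(1897, Rational(1, 2)))) ≈ -1.2088e-5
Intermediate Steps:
Pow(Add(Pow(Add(36660, -6308), Rational(1, 2)), -82899), -1) = Pow(Add(Pow(30352, Rational(1, 2)), -82899), -1) = Pow(Add(Mul(4, Pow(1897, Rational(1, 2))), -82899), -1) = Pow(Add(-82899, Mul(4, Pow(1897, Rational(1, 2)))), -1)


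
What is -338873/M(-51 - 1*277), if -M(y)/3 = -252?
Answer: -338873/756 ≈ -448.24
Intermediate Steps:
M(y) = 756 (M(y) = -3*(-252) = 756)
-338873/M(-51 - 1*277) = -338873/756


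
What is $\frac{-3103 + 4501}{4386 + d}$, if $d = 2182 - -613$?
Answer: $\frac{1398}{7181} \approx 0.19468$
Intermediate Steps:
$d = 2795$ ($d = 2182 + 613 = 2795$)
$\frac{-3103 + 4501}{4386 + d} = \frac{-3103 + 4501}{4386 + 2795} = \frac{1398}{7181}$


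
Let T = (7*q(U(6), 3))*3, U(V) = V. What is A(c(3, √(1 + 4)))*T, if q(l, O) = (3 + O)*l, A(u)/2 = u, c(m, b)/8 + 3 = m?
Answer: 0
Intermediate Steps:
c(m, b) = -24 + 8*m
A(u) = 2*u
q(l, O) = l*(3 + O)
T = 756 (T = (7*(6*(3 + 3)))*3 = (7*(6*6))*3 = (7*36)*3 = 252*3 = 756)
A(c(3, √(1 + 4)))*T = (2*(-24 + 8*3))*756 = (2*(-24 + 24))*756 = (2*0)*756 = 0*756 = 0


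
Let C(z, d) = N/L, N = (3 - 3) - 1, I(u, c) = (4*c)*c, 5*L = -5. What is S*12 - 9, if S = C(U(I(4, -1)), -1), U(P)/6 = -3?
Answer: 3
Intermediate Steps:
L = -1 (L = (⅕)*(-5) = -1)
I(u, c) = 4*c²
U(P) = -18 (U(P) = 6*(-3) = -18)
N = -1 (N = 0 - 1 = -1)
C(z, d) = 1 (C(z, d) = -1/(-1) = -1*(-1) = 1)
S = 1
S*12 - 9 = 1*12 - 9 = 12 - 9 = 3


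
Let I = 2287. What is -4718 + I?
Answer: -2431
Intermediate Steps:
-4718 + I = -4718 + 2287 = -2431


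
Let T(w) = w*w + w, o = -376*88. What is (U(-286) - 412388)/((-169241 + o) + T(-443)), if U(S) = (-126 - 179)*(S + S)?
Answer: 237928/6523 ≈ 36.475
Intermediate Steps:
o = -33088
T(w) = w + w**2 (T(w) = w**2 + w = w + w**2)
U(S) = -610*S
(U(-286) - 412388)/((-169241 + o) + T(-443)) = (-610*(-286) - 412388)/((-169241 - 33088) - 443*(1 - 443)) = (174460 - 412388)/(-202329 - 443*(-442)) = -237928/(-202329 + 195806) = -237928/(-6523) = -237928*(-1/6523) = 237928/6523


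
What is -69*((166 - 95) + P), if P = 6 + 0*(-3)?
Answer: -5313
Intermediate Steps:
P = 6 (P = 6 + 0 = 6)
-69*((166 - 95) + P) = -69*((166 - 95) + 6) = -69*(71 + 6) = -69*77 = -5313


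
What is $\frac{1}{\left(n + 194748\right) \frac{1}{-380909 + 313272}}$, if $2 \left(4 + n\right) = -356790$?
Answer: $- \frac{67637}{16349} \approx -4.1371$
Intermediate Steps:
$n = -178399$ ($n = -4 + \frac{1}{2} \left(-356790\right) = -4 - 178395 = -178399$)
$\frac{1}{\left(n + 194748\right) \frac{1}{-380909 + 313272}} = \frac{1}{\left(-178399 + 194748\right) \frac{1}{-380909 + 313272}} = \frac{1}{16349 \frac{1}{-67637}} = \frac{1}{16349 \left(- \frac{1}{67637}\right)} = \frac{1}{- \frac{16349}{67637}} = - \frac{67637}{16349}$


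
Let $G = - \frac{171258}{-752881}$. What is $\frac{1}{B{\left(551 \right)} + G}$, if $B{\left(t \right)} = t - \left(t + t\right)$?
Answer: $- \frac{752881}{414666173} \approx -0.0018156$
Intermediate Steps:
$G = \frac{171258}{752881}$ ($G = \left(-171258\right) \left(- \frac{1}{752881}\right) = \frac{171258}{752881} \approx 0.22747$)
$B{\left(t \right)} = - t$ ($B{\left(t \right)} = t - 2 t = - t$)
$\frac{1}{B{\left(551 \right)} + G} = \frac{1}{\left(-1\right) 551 + \frac{171258}{752881}} = \frac{1}{-551 + \frac{171258}{752881}} = \frac{1}{- \frac{414666173}{752881}} = - \frac{752881}{414666173}$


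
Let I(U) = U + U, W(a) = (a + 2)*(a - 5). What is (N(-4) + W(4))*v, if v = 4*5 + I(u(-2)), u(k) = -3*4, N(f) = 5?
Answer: 4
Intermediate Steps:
u(k) = -12
W(a) = (-5 + a)*(2 + a) (W(a) = (2 + a)*(-5 + a) = (-5 + a)*(2 + a))
I(U) = 2*U
v = -4 (v = 4*5 + 2*(-12) = 20 - 24 = -4)
(N(-4) + W(4))*v = (5 + (-10 + 4**2 - 3*4))*(-4) = (5 + (-10 + 16 - 12))*(-4) = (5 - 6)*(-4) = -1*(-4) = 4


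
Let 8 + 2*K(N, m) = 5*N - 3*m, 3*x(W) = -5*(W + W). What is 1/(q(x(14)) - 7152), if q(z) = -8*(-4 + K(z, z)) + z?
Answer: -3/20284 ≈ -0.00014790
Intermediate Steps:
x(W) = -10*W/3 (x(W) = (-5*(W + W))/3 = (-10*W)/3 = -10*W/3)
K(N, m) = -4 - 3*m/2 + 5*N/2 (K(N, m) = -4 + (5*N - 3*m)/2 = -4 + (-3*m + 5*N)/2 = -4 + (-3*m/2 + 5*N/2) = -4 - 3*m/2 + 5*N/2)
q(z) = 64 - 7*z (q(z) = -8*(-4 + (-4 - 3*z/2 + 5*z/2)) + z = -8*(-4 + (-4 + z)) + z = -8*(-8 + z) + z = -4*(-16 + 2*z) + z = (64 - 8*z) + z = 64 - 7*z)
1/(q(x(14)) - 7152) = 1/((64 - (-70)*14/3) - 7152) = 1/((64 - 7*(-140/3)) - 7152) = 1/((64 + 980/3) - 7152) = 1/(1172/3 - 7152) = 1/(-20284/3) = -3/20284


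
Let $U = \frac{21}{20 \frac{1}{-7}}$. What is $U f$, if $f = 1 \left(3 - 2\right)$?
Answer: $- \frac{147}{20} \approx -7.35$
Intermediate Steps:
$U = - \frac{147}{20}$ ($U = \frac{21}{20 \left(- \frac{1}{7}\right)} = \frac{21}{- \frac{20}{7}} = 21 \left(- \frac{7}{20}\right) = - \frac{147}{20} \approx -7.35$)
$f = 1$ ($f = 1 \cdot 1 = 1$)
$U f = \left(- \frac{147}{20}\right) 1 = - \frac{147}{20}$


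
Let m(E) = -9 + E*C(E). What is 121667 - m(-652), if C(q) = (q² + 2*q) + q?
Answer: 276014172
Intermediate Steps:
C(q) = q² + 3*q
m(E) = -9 + E²*(3 + E) (m(E) = -9 + E*(E*(3 + E)) = -9 + E²*(3 + E))
121667 - m(-652) = 121667 - (-9 + (-652)²*(3 - 652)) = 121667 - (-9 + 425104*(-649)) = 121667 - (-9 - 275892496) = 121667 - 1*(-275892505) = 121667 + 275892505 = 276014172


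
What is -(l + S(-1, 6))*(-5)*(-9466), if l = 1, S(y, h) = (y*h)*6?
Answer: 1656550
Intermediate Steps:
S(y, h) = 6*h*y (S(y, h) = (h*y)*6 = 6*h*y)
-(l + S(-1, 6))*(-5)*(-9466) = -(1 + 6*6*(-1))*(-5)*(-9466) = -(1 - 36)*(-5)*(-9466) = -(-35*(-5))*(-9466) = -175*(-9466) = -1*(-1656550) = 1656550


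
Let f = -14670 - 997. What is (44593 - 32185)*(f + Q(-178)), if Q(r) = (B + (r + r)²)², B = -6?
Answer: 199278401507064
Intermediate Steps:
f = -15667
Q(r) = (-6 + 4*r²)² (Q(r) = (-6 + (r + r)²)² = (-6 + (2*r)²)² = (-6 + 4*r²)²)
(44593 - 32185)*(f + Q(-178)) = (44593 - 32185)*(-15667 + 4*(-3 + 2*(-178)²)²) = 12408*(-15667 + 4*(-3 + 2*31684)²) = 12408*(-15667 + 4*(-3 + 63368)²) = 12408*(-15667 + 4*63365²) = 12408*(-15667 + 4*4015123225) = 12408*(-15667 + 16060492900) = 12408*16060477233 = 199278401507064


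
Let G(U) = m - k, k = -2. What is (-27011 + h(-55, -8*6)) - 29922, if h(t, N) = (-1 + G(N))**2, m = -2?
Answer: -56932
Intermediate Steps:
G(U) = 0 (G(U) = -2 - 1*(-2) = -2 + 2 = 0)
h(t, N) = 1 (h(t, N) = (-1 + 0)**2 = (-1)**2 = 1)
(-27011 + h(-55, -8*6)) - 29922 = (-27011 + 1) - 29922 = -27010 - 29922 = -56932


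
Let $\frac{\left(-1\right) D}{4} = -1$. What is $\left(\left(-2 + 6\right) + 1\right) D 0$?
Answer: $0$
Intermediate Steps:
$D = 4$ ($D = \left(-4\right) \left(-1\right) = 4$)
$\left(\left(-2 + 6\right) + 1\right) D 0 = \left(\left(-2 + 6\right) + 1\right) 4 \cdot 0 = \left(4 + 1\right) 4 \cdot 0 = 5 \cdot 4 \cdot 0 = 20 \cdot 0 = 0$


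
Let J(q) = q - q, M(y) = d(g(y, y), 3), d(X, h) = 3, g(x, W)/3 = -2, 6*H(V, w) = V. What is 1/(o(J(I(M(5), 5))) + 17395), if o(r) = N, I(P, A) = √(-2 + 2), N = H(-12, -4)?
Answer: 1/17393 ≈ 5.7494e-5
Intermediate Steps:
H(V, w) = V/6
g(x, W) = -6 (g(x, W) = 3*(-2) = -6)
M(y) = 3
N = -2 (N = (⅙)*(-12) = -2)
I(P, A) = 0 (I(P, A) = √0 = 0)
J(q) = 0
o(r) = -2
1/(o(J(I(M(5), 5))) + 17395) = 1/(-2 + 17395) = 1/17393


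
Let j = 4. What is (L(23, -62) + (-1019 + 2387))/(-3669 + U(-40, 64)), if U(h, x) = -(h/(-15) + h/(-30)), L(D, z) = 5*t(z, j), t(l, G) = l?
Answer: -1058/3673 ≈ -0.28805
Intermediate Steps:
L(D, z) = 5*z
U(h, x) = h/10 (U(h, x) = -(h*(-1/15) + h*(-1/30)) = -(-h/15 - h/30) = -(-1)*h/10 = h/10)
(L(23, -62) + (-1019 + 2387))/(-3669 + U(-40, 64)) = (5*(-62) + (-1019 + 2387))/(-3669 + (1/10)*(-40)) = (-310 + 1368)/(-3669 - 4) = 1058/(-3673) = 1058*(-1/3673) = -1058/3673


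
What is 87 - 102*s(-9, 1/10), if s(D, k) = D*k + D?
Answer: 5484/5 ≈ 1096.8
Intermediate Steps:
s(D, k) = D + D*k
87 - 102*s(-9, 1/10) = 87 - (-918)*(1 + 1/10) = 87 - (-918)*(1 + ⅒) = 87 - (-918)*11/10 = 87 - 102*(-99/10) = 87 + 5049/5 = 5484/5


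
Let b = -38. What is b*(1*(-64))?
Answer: 2432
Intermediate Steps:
b*(1*(-64)) = -38*(-64) = 2432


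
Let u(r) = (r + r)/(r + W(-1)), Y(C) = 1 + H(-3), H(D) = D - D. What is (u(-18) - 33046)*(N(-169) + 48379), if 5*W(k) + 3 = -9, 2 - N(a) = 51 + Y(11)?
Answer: -27148912408/17 ≈ -1.5970e+9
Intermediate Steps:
H(D) = 0
Y(C) = 1 (Y(C) = 1 + 0 = 1)
N(a) = -50 (N(a) = 2 - (51 + 1) = 2 - 1*52 = 2 - 52 = -50)
W(k) = -12/5 (W(k) = -3/5 + (1/5)*(-9) = -3/5 - 9/5 = -12/5)
u(r) = 2*r/(-12/5 + r) (u(r) = (r + r)/(r - 12/5) = (2*r)/(-12/5 + r) = 2*r/(-12/5 + r))
(u(-18) - 33046)*(N(-169) + 48379) = (10*(-18)/(-12 + 5*(-18)) - 33046)*(-50 + 48379) = (10*(-18)/(-12 - 90) - 33046)*48329 = (10*(-18)/(-102) - 33046)*48329 = (10*(-18)*(-1/102) - 33046)*48329 = (30/17 - 33046)*48329 = -561752/17*48329 = -27148912408/17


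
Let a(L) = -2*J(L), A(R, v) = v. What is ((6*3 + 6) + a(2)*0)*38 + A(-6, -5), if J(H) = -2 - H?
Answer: 907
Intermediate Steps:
a(L) = 4 + 2*L (a(L) = -2*(-2 - L) = 4 + 2*L)
((6*3 + 6) + a(2)*0)*38 + A(-6, -5) = ((6*3 + 6) + (4 + 2*2)*0)*38 - 5 = ((18 + 6) + (4 + 4)*0)*38 - 5 = (24 + 8*0)*38 - 5 = (24 + 0)*38 - 5 = 24*38 - 5 = 912 - 5 = 907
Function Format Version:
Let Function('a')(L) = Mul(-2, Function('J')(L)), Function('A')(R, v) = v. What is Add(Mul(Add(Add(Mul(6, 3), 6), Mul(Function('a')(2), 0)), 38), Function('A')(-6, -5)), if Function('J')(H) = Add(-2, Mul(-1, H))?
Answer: 907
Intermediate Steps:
Function('a')(L) = Add(4, Mul(2, L)) (Function('a')(L) = Mul(-2, Add(-2, Mul(-1, L))) = Add(4, Mul(2, L)))
Add(Mul(Add(Add(Mul(6, 3), 6), Mul(Function('a')(2), 0)), 38), Function('A')(-6, -5)) = Add(Mul(Add(Add(Mul(6, 3), 6), Mul(Add(4, Mul(2, 2)), 0)), 38), -5) = Add(Mul(Add(Add(18, 6), Mul(Add(4, 4), 0)), 38), -5) = Add(Mul(Add(24, Mul(8, 0)), 38), -5) = Add(Mul(Add(24, 0), 38), -5) = Add(Mul(24, 38), -5) = Add(912, -5) = 907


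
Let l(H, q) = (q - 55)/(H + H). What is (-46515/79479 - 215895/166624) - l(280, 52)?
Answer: -289784703119/154502937120 ≈ -1.8756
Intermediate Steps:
l(H, q) = (-55 + q)/(2*H) (l(H, q) = (-55 + q)/((2*H)) = (-55 + q)*(1/(2*H)) = (-55 + q)/(2*H))
(-46515/79479 - 215895/166624) - l(280, 52) = (-46515/79479 - 215895/166624) - (-55 + 52)/(2*280) = (-46515*1/79479 - 215895*1/166624) - (-3)/(2*280) = (-15505/26493 - 215895/166624) - 1*(-3/560) = -8303211355/4414369632 + 3/560 = -289784703119/154502937120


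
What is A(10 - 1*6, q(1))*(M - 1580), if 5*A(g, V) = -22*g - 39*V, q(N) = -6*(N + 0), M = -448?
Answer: -296088/5 ≈ -59218.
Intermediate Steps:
q(N) = -6*N
A(g, V) = -39*V/5 - 22*g/5 (A(g, V) = (-22*g - 39*V)/5 = (-39*V - 22*g)/5 = -39*V/5 - 22*g/5)
A(10 - 1*6, q(1))*(M - 1580) = (-(-234)/5 - 22*(10 - 1*6)/5)*(-448 - 1580) = (-39/5*(-6) - 22*(10 - 6)/5)*(-2028) = (234/5 - 22/5*4)*(-2028) = (234/5 - 88/5)*(-2028) = (146/5)*(-2028) = -296088/5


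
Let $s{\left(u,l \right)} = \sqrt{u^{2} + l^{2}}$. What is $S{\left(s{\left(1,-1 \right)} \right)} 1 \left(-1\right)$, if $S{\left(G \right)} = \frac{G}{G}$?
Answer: $-1$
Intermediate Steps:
$s{\left(u,l \right)} = \sqrt{l^{2} + u^{2}}$
$S{\left(G \right)} = 1$
$S{\left(s{\left(1,-1 \right)} \right)} 1 \left(-1\right) = 1 \cdot 1 \left(-1\right) = 1 \left(-1\right) = -1$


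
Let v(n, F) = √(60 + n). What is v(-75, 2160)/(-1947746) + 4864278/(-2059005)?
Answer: -1621426/686335 - I*√15/1947746 ≈ -2.3624 - 1.9884e-6*I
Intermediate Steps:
v(-75, 2160)/(-1947746) + 4864278/(-2059005) = √(60 - 75)/(-1947746) + 4864278/(-2059005) = √(-15)*(-1/1947746) + 4864278*(-1/2059005) = (I*√15)*(-1/1947746) - 1621426/686335 = -I*√15/1947746 - 1621426/686335 = -1621426/686335 - I*√15/1947746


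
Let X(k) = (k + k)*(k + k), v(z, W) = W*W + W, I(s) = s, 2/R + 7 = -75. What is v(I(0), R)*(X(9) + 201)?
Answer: -21000/1681 ≈ -12.493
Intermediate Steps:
R = -1/41 (R = 2/(-7 - 75) = 2/(-82) = 2*(-1/82) = -1/41 ≈ -0.024390)
v(z, W) = W + W**2 (v(z, W) = W**2 + W = W + W**2)
X(k) = 4*k**2 (X(k) = (2*k)*(2*k) = 4*k**2)
v(I(0), R)*(X(9) + 201) = (-(1 - 1/41)/41)*(4*9**2 + 201) = (-1/41*40/41)*(4*81 + 201) = -40*(324 + 201)/1681 = -40/1681*525 = -21000/1681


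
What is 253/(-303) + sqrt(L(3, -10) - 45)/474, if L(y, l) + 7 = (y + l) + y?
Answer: -253/303 + I*sqrt(14)/237 ≈ -0.83498 + 0.015788*I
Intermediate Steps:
L(y, l) = -7 + l + 2*y (L(y, l) = -7 + ((y + l) + y) = -7 + ((l + y) + y) = -7 + (l + 2*y) = -7 + l + 2*y)
253/(-303) + sqrt(L(3, -10) - 45)/474 = 253/(-303) + sqrt((-7 - 10 + 2*3) - 45)/474 = 253*(-1/303) + sqrt((-7 - 10 + 6) - 45)*(1/474) = -253/303 + sqrt(-11 - 45)*(1/474) = -253/303 + sqrt(-56)*(1/474) = -253/303 + (2*I*sqrt(14))*(1/474) = -253/303 + I*sqrt(14)/237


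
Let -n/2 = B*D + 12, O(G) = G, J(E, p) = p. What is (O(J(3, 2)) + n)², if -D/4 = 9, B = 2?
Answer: 14884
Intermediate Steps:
D = -36 (D = -4*9 = -36)
n = 120 (n = -2*(2*(-36) + 12) = -2*(-72 + 12) = -2*(-60) = 120)
(O(J(3, 2)) + n)² = (2 + 120)² = 122² = 14884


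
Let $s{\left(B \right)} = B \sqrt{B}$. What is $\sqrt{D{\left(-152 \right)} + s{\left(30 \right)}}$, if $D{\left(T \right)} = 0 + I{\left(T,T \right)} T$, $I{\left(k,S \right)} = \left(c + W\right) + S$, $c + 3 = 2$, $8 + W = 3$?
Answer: $\sqrt{24016 + 30 \sqrt{30}} \approx 155.5$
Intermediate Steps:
$W = -5$ ($W = -8 + 3 = -5$)
$c = -1$ ($c = -3 + 2 = -1$)
$I{\left(k,S \right)} = -6 + S$ ($I{\left(k,S \right)} = \left(-1 - 5\right) + S = -6 + S$)
$D{\left(T \right)} = T \left(-6 + T\right)$ ($D{\left(T \right)} = 0 + \left(-6 + T\right) T = 0 + T \left(-6 + T\right) = T \left(-6 + T\right)$)
$s{\left(B \right)} = B^{\frac{3}{2}}$
$\sqrt{D{\left(-152 \right)} + s{\left(30 \right)}} = \sqrt{- 152 \left(-6 - 152\right) + 30^{\frac{3}{2}}} = \sqrt{\left(-152\right) \left(-158\right) + 30 \sqrt{30}} = \sqrt{24016 + 30 \sqrt{30}}$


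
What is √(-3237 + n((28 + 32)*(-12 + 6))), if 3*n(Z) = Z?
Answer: 3*I*√373 ≈ 57.94*I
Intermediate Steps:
n(Z) = Z/3
√(-3237 + n((28 + 32)*(-12 + 6))) = √(-3237 + ((28 + 32)*(-12 + 6))/3) = √(-3237 + (60*(-6))/3) = √(-3237 + (⅓)*(-360)) = √(-3237 - 120) = √(-3357) = 3*I*√373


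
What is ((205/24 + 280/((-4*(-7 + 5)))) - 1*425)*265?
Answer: -2426075/24 ≈ -1.0109e+5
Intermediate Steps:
((205/24 + 280/((-4*(-7 + 5)))) - 1*425)*265 = ((205*(1/24) + 280/((-4*(-2)))) - 425)*265 = ((205/24 + 280/8) - 425)*265 = ((205/24 + 280*(1/8)) - 425)*265 = ((205/24 + 35) - 425)*265 = (1045/24 - 425)*265 = -9155/24*265 = -2426075/24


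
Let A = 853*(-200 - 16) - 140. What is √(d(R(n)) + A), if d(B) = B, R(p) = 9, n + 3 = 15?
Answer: 13*I*√1091 ≈ 429.39*I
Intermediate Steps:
n = 12 (n = -3 + 15 = 12)
A = -184388 (A = 853*(-216) - 140 = -184248 - 140 = -184388)
√(d(R(n)) + A) = √(9 - 184388) = √(-184379) = 13*I*√1091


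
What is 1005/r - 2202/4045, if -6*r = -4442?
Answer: 7305033/8983945 ≈ 0.81312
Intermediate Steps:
r = 2221/3 (r = -⅙*(-4442) = 2221/3 ≈ 740.33)
1005/r - 2202/4045 = 1005/(2221/3) - 2202/4045 = 1005*(3/2221) - 2202*1/4045 = 3015/2221 - 2202/4045 = 7305033/8983945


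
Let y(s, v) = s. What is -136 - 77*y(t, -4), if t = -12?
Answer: 788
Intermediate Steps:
-136 - 77*y(t, -4) = -136 - 77*(-12) = -136 + 924 = 788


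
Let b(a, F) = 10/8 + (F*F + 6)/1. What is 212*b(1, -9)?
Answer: 18709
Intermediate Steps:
b(a, F) = 29/4 + F**2 (b(a, F) = 10*(1/8) + (F**2 + 6)*1 = 5/4 + (6 + F**2)*1 = 5/4 + (6 + F**2) = 29/4 + F**2)
212*b(1, -9) = 212*(29/4 + (-9)**2) = 212*(29/4 + 81) = 212*(353/4) = 18709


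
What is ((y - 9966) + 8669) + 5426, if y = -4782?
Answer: -653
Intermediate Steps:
((y - 9966) + 8669) + 5426 = ((-4782 - 9966) + 8669) + 5426 = (-14748 + 8669) + 5426 = -6079 + 5426 = -653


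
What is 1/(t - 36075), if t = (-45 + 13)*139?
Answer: -1/40523 ≈ -2.4677e-5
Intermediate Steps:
t = -4448 (t = -32*139 = -4448)
1/(t - 36075) = 1/(-4448 - 36075) = 1/(-40523) = -1/40523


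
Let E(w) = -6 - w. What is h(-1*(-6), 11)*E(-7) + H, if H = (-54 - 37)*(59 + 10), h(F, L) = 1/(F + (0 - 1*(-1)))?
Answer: -43952/7 ≈ -6278.9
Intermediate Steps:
h(F, L) = 1/(1 + F) (h(F, L) = 1/(F + (0 + 1)) = 1/(F + 1) = 1/(1 + F))
H = -6279 (H = -91*69 = -6279)
h(-1*(-6), 11)*E(-7) + H = (-6 - 1*(-7))/(1 - 1*(-6)) - 6279 = (-6 + 7)/(1 + 6) - 6279 = 1/7 - 6279 = (⅐)*1 - 6279 = ⅐ - 6279 = -43952/7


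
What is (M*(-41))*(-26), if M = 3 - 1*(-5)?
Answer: 8528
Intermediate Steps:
M = 8 (M = 3 + 5 = 8)
(M*(-41))*(-26) = (8*(-41))*(-26) = -328*(-26) = 8528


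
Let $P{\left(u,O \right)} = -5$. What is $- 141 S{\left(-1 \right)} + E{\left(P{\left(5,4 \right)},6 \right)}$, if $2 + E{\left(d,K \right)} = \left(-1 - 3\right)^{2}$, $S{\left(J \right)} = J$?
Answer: $155$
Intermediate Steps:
$E{\left(d,K \right)} = 14$ ($E{\left(d,K \right)} = -2 + \left(-1 - 3\right)^{2} = -2 + \left(-4\right)^{2} = -2 + 16 = 14$)
$- 141 S{\left(-1 \right)} + E{\left(P{\left(5,4 \right)},6 \right)} = \left(-141\right) \left(-1\right) + 14 = 141 + 14 = 155$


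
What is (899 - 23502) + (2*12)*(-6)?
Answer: -22747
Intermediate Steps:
(899 - 23502) + (2*12)*(-6) = -22603 + 24*(-6) = -22603 - 144 = -22747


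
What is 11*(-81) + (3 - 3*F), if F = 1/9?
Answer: -2665/3 ≈ -888.33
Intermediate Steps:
F = ⅑ ≈ 0.11111
11*(-81) + (3 - 3*F) = 11*(-81) + (3 - 3*⅑) = -891 + (3 - ⅓) = -891 + 8/3 = -2665/3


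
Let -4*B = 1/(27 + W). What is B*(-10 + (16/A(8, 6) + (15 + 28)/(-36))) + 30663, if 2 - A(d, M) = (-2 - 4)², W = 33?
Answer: 4503788579/146880 ≈ 30663.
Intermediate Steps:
A(d, M) = -34 (A(d, M) = 2 - (-2 - 4)² = 2 - 1*(-6)² = 2 - 1*36 = 2 - 36 = -34)
B = -1/240 (B = -1/(4*(27 + 33)) = -¼/60 = -¼*1/60 = -1/240 ≈ -0.0041667)
B*(-10 + (16/A(8, 6) + (15 + 28)/(-36))) + 30663 = -(-10 + (16/(-34) + (15 + 28)/(-36)))/240 + 30663 = -(-10 + (16*(-1/34) + 43*(-1/36)))/240 + 30663 = -(-10 + (-8/17 - 43/36))/240 + 30663 = -(-10 - 1019/612)/240 + 30663 = -1/240*(-7139/612) + 30663 = 7139/146880 + 30663 = 4503788579/146880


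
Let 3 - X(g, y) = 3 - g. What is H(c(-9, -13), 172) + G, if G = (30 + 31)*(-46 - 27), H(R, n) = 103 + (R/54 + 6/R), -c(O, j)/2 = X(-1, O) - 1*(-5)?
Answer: -469897/108 ≈ -4350.9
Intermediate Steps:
X(g, y) = g (X(g, y) = 3 - (3 - g) = 3 + (-3 + g) = g)
c(O, j) = -8 (c(O, j) = -2*(-1 - 1*(-5)) = -2*(-1 + 5) = -2*4 = -8)
H(R, n) = 103 + 6/R + R/54 (H(R, n) = 103 + (R*(1/54) + 6/R) = 103 + (R/54 + 6/R) = 103 + (6/R + R/54) = 103 + 6/R + R/54)
G = -4453 (G = 61*(-73) = -4453)
H(c(-9, -13), 172) + G = (103 + 6/(-8) + (1/54)*(-8)) - 4453 = (103 + 6*(-⅛) - 4/27) - 4453 = (103 - ¾ - 4/27) - 4453 = 11027/108 - 4453 = -469897/108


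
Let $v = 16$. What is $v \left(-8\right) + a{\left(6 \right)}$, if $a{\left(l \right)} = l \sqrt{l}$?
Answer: $-128 + 6 \sqrt{6} \approx -113.3$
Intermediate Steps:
$a{\left(l \right)} = l^{\frac{3}{2}}$
$v \left(-8\right) + a{\left(6 \right)} = 16 \left(-8\right) + 6^{\frac{3}{2}} = -128 + 6 \sqrt{6}$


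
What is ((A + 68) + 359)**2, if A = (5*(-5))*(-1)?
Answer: 204304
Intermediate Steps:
A = 25 (A = -25*(-1) = 25)
((A + 68) + 359)**2 = ((25 + 68) + 359)**2 = (93 + 359)**2 = 452**2 = 204304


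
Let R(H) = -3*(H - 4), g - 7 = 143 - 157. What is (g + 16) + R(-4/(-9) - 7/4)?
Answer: 299/12 ≈ 24.917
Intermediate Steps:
g = -7 (g = 7 + (143 - 157) = 7 - 14 = -7)
R(H) = 12 - 3*H (R(H) = -3*(-4 + H) = 12 - 3*H)
(g + 16) + R(-4/(-9) - 7/4) = (-7 + 16) + (12 - 3*(-4/(-9) - 7/4)) = 9 + (12 - 3*(-4*(-⅑) - 7*¼)) = 9 + (12 - 3*(4/9 - 7/4)) = 9 + (12 - 3*(-47/36)) = 9 + (12 + 47/12) = 9 + 191/12 = 299/12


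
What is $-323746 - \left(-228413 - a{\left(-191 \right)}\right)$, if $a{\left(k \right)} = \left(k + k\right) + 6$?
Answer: $-95709$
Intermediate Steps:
$a{\left(k \right)} = 6 + 2 k$ ($a{\left(k \right)} = 2 k + 6 = 6 + 2 k$)
$-323746 - \left(-228413 - a{\left(-191 \right)}\right) = -323746 - \left(-228413 - \left(6 + 2 \left(-191\right)\right)\right) = -323746 - \left(-228413 - \left(6 - 382\right)\right) = -323746 - \left(-228413 - -376\right) = -323746 - \left(-228413 + 376\right) = -323746 - -228037 = -323746 + 228037 = -95709$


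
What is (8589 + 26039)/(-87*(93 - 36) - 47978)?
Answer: -34628/52937 ≈ -0.65414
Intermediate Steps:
(8589 + 26039)/(-87*(93 - 36) - 47978) = 34628/(-87*57 - 47978) = 34628/(-4959 - 47978) = 34628/(-52937) = 34628*(-1/52937) = -34628/52937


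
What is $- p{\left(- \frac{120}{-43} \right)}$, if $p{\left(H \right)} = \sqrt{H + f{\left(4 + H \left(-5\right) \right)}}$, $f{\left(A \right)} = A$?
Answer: $- \frac{2 i \sqrt{3311}}{43} \approx - 2.6763 i$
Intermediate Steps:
$p{\left(H \right)} = \sqrt{4 - 4 H}$ ($p{\left(H \right)} = \sqrt{H + \left(4 + H \left(-5\right)\right)} = \sqrt{H - \left(-4 + 5 H\right)} = \sqrt{4 - 4 H}$)
$- p{\left(- \frac{120}{-43} \right)} = - 2 \sqrt{1 - - \frac{120}{-43}} = - 2 \sqrt{1 - \left(-120\right) \left(- \frac{1}{43}\right)} = - 2 \sqrt{1 - \frac{120}{43}} = - 2 \sqrt{- \frac{77}{43}} = - 2 \frac{i \sqrt{3311}}{43} = - \frac{2 i \sqrt{3311}}{43}$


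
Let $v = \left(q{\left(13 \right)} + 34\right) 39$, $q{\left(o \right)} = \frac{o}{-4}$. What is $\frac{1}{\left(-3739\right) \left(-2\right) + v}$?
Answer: $\frac{4}{34709} \approx 0.00011524$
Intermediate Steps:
$q{\left(o \right)} = - \frac{o}{4}$ ($q{\left(o \right)} = o \left(- \frac{1}{4}\right) = - \frac{o}{4}$)
$v = \frac{4797}{4}$ ($v = \left(\left(- \frac{1}{4}\right) 13 + 34\right) 39 = \left(- \frac{13}{4} + 34\right) 39 = \frac{123}{4} \cdot 39 = \frac{4797}{4} \approx 1199.3$)
$\frac{1}{\left(-3739\right) \left(-2\right) + v} = \frac{1}{\left(-3739\right) \left(-2\right) + \frac{4797}{4}} = \frac{1}{7478 + \frac{4797}{4}} = \frac{1}{\frac{34709}{4}} = \frac{4}{34709}$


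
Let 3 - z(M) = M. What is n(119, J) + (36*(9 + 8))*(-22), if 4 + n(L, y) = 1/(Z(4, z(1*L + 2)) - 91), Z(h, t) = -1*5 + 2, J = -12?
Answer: -1265993/94 ≈ -13468.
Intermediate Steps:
z(M) = 3 - M
Z(h, t) = -3 (Z(h, t) = -5 + 2 = -3)
n(L, y) = -377/94 (n(L, y) = -4 + 1/(-3 - 91) = -4 + 1/(-94) = -4 - 1/94 = -377/94)
n(119, J) + (36*(9 + 8))*(-22) = -377/94 + (36*(9 + 8))*(-22) = -377/94 + (36*17)*(-22) = -377/94 + 612*(-22) = -377/94 - 13464 = -1265993/94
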